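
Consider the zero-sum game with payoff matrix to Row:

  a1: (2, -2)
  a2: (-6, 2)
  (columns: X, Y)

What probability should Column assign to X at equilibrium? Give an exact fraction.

Row minima: a1 → -2, a2 → -6; maximin = -2.
Column maxima: X → 2, Y → 2; minimax = 2.
-2 ≠ 2, so there is no saddle point; optimal play is mixed.
Let Row play a1 with probability p. Expected payoff against X: 2p + (-6)(1−p) = 8p − 6; against Y: (-2)p + 2(1−p) = −4p + 2.
Setting these equal: 8p − 6 = −4p + 2 ⇒ 12p = 8 ⇒ p = 2/3, and the value is (8)·(2/3) − 6 = -2/3.
For Column: with q = P(X), equating a1's and a2's payoffs gives 4q − 2 = −8q + 2 ⇒ q = 1/3.

1/3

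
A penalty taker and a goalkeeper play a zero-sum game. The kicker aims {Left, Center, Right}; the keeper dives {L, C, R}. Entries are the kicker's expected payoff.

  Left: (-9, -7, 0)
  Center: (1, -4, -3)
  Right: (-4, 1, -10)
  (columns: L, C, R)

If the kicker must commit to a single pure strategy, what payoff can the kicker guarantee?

Row minima: Left → -9, Center → -4, Right → -10.
The best of these is -4.

-4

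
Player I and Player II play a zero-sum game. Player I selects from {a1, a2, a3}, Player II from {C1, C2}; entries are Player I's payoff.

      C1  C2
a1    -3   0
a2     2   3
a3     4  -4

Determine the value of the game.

Row minima: a1 → -3, a2 → 2, a3 → -4; maximin = 2.
Column maxima: C1 → 4, C2 → 3; minimax = 3.
2 ≠ 3, so there is no saddle point; optimal play is mixed.
a1 is strictly dominated by a2, so Player I never plays it.
On the remaining 2×2 (a2, a3 vs C1, C2):
Let Player I play a2 with probability p. Expected payoff against C1: 2p + 4(1−p) = −2p + 4; against C2: 3p + (-4)(1−p) = 7p − 4.
Setting these equal: −2p + 4 = 7p − 4 ⇒ −9p = -8 ⇒ p = 8/9, and the value is (-2)·(8/9) + 4 = 20/9.
For Player II: with q = P(C1), equating a2's and a3's payoffs gives −q + 3 = 8q − 4 ⇒ q = 7/9.

20/9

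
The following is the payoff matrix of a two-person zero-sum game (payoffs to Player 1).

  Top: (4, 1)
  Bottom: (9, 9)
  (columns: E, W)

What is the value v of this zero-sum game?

Row minima: Top → 1, Bottom → 9; maximin = 9.
Column maxima: E → 9, W → 9; minimax = 9.
Since maximin = minimax = 9, there is a saddle point and the value is 9.

9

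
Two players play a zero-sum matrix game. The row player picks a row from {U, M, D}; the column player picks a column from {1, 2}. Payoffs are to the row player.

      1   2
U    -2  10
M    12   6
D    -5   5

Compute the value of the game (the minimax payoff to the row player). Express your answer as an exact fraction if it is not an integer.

Row minima: U → -2, M → 6, D → -5; maximin = 6.
Column maxima: 1 → 12, 2 → 10; minimax = 10.
6 ≠ 10, so there is no saddle point; optimal play is mixed.
D is strictly dominated by U, so the row player never plays it.
On the remaining 2×2 (U, M vs 1, 2):
Let the row player play U with probability p. Expected payoff against 1: (-2)p + 12(1−p) = −14p + 12; against 2: 10p + 6(1−p) = 4p + 6.
Setting these equal: −14p + 12 = 4p + 6 ⇒ −18p = -6 ⇒ p = 1/3, and the value is (-14)·(1/3) + 12 = 22/3.
For the column player: with q = P(1), equating U's and M's payoffs gives −12q + 10 = 6q + 6 ⇒ q = 2/9.

22/3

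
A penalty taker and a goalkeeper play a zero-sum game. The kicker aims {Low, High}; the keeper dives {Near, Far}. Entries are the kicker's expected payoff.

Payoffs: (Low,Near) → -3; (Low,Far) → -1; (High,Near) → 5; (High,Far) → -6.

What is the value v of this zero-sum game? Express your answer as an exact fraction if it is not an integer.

Row minima: Low → -3, High → -6; maximin = -3.
Column maxima: Near → 5, Far → -1; minimax = -1.
-3 ≠ -1, so there is no saddle point; optimal play is mixed.
Let the kicker play Low with probability p. Expected payoff against Near: (-3)p + 5(1−p) = −8p + 5; against Far: (-1)p + (-6)(1−p) = 5p − 6.
Setting these equal: −8p + 5 = 5p − 6 ⇒ −13p = -11 ⇒ p = 11/13, and the value is (-8)·(11/13) + 5 = -23/13.
For the keeper: with q = P(Near), equating Low's and High's payoffs gives −2q − 1 = 11q − 6 ⇒ q = 5/13.

-23/13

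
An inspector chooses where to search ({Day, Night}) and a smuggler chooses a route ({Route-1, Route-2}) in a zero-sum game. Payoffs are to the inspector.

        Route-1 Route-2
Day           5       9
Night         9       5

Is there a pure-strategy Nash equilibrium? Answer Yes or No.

No

Row minima: Day → 5, Night → 5; maximin = 5.
Column maxima: Route-1 → 9, Route-2 → 9; minimax = 9.
5 ≠ 9, so no pure-strategy equilibrium exists.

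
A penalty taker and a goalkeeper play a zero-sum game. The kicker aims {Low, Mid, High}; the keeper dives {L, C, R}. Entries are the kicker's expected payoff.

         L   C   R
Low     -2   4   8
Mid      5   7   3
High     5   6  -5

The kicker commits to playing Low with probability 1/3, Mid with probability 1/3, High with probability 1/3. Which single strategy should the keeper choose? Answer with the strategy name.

R

If the keeper plays L, the kicker's expected payoff is (1/3)·(-2) + (1/3)·5 + (1/3)·5 = 8/3.
If the keeper plays C, the kicker's expected payoff is (1/3)·4 + (1/3)·7 + (1/3)·6 = 17/3.
If the keeper plays R, the kicker's expected payoff is (1/3)·8 + (1/3)·3 + (1/3)·(-5) = 2.
The keeper minimizes the kicker's payoff; the smallest is 2, so the best response is R.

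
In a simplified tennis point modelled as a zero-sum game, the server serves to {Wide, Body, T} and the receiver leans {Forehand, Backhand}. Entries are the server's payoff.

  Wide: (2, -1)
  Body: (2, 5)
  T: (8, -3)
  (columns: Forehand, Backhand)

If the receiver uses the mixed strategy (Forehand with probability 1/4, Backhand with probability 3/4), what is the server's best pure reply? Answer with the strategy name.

Body

Expected payoff of Wide: (1/4)·2 + (3/4)·(-1) = -1/4.
Expected payoff of Body: (1/4)·2 + (3/4)·5 = 17/4.
Expected payoff of T: (1/4)·8 + (3/4)·(-3) = -1/4.
The largest is 17/4, so the server's best response is Body.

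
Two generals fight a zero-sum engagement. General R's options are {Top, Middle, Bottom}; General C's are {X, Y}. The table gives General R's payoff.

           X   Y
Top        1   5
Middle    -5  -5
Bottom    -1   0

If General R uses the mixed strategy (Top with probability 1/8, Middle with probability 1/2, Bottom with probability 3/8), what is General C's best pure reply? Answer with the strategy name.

X

If General C plays X, General R's expected payoff is (1/8)·1 + (1/2)·(-5) + (3/8)·(-1) = -11/4.
If General C plays Y, General R's expected payoff is (1/8)·5 + (1/2)·(-5) + (3/8)·0 = -15/8.
General C minimizes General R's payoff; the smallest is -11/4, so the best response is X.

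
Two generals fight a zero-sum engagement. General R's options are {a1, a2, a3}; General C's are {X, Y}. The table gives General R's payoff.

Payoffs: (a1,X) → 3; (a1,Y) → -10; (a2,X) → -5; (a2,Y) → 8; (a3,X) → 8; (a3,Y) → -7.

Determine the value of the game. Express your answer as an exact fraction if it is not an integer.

29/28

Row minima: a1 → -10, a2 → -5, a3 → -7; maximin = -5.
Column maxima: X → 8, Y → 8; minimax = 8.
-5 ≠ 8, so there is no saddle point; optimal play is mixed.
a1 is strictly dominated by a3, so General R never plays it.
On the remaining 2×2 (a2, a3 vs X, Y):
Let General R play a2 with probability p. Expected payoff against X: (-5)p + 8(1−p) = −13p + 8; against Y: 8p + (-7)(1−p) = 15p − 7.
Setting these equal: −13p + 8 = 15p − 7 ⇒ −28p = -15 ⇒ p = 15/28, and the value is (-13)·(15/28) + 8 = 29/28.
For General C: with q = P(X), equating a2's and a3's payoffs gives −13q + 8 = 15q − 7 ⇒ q = 15/28.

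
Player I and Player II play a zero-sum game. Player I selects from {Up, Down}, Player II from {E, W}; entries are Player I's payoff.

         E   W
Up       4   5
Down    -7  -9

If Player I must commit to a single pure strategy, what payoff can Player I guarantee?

4

Row minima: Up → 4, Down → -9.
The best of these is 4.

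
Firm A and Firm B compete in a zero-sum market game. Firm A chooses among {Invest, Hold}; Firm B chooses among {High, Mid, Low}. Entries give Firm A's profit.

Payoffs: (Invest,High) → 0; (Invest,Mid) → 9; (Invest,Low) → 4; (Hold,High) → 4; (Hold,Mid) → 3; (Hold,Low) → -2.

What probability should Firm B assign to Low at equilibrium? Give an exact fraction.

2/5

Row minima: Invest → 0, Hold → -2; maximin = 0.
Column maxima: High → 4, Mid → 9, Low → 4; minimax = 4.
0 ≠ 4, so there is no saddle point; optimal play is mixed.
Mid is strictly dominated by Low (it gives Firm A strictly more in every row), so Firm B never plays it.
On the remaining 2×2 (Invest, Hold vs High, Low):
Let Firm A play Invest with probability p. Expected payoff against High: 0p + 4(1−p) = −4p + 4; against Low: 4p + (-2)(1−p) = 6p − 2.
Setting these equal: −4p + 4 = 6p − 2 ⇒ −10p = -6 ⇒ p = 3/5, and the value is (-4)·(3/5) + 4 = 8/5.
For Firm B: with q = P(High), equating Invest's and Hold's payoffs gives −4q + 4 = 6q − 2 ⇒ q = 3/5.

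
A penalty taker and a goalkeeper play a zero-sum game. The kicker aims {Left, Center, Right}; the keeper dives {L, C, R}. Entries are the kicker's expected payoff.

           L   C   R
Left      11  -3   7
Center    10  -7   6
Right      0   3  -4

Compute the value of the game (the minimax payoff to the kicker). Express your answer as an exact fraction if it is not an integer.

9/17

Row minima: Left → -3, Center → -7, Right → -4; maximin = -3.
Column maxima: L → 11, C → 3, R → 7; minimax = 3.
-3 ≠ 3, so there is no saddle point; optimal play is mixed.
Center is strictly dominated by Left, so the kicker never plays it.
L is strictly dominated by R (it gives the kicker strictly more in every row), so the keeper never plays it.
On the remaining 2×2 (Left, Right vs C, R):
Let the kicker play Left with probability p. Expected payoff against C: (-3)p + 3(1−p) = −6p + 3; against R: 7p + (-4)(1−p) = 11p − 4.
Setting these equal: −6p + 3 = 11p − 4 ⇒ −17p = -7 ⇒ p = 7/17, and the value is (-6)·(7/17) + 3 = 9/17.
For the keeper: with q = P(C), equating Left's and Right's payoffs gives −10q + 7 = 7q − 4 ⇒ q = 11/17.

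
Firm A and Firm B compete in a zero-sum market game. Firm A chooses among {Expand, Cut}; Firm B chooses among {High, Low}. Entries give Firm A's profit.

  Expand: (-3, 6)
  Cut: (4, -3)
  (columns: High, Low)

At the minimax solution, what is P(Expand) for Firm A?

Row minima: Expand → -3, Cut → -3; maximin = -3.
Column maxima: High → 4, Low → 6; minimax = 4.
-3 ≠ 4, so there is no saddle point; optimal play is mixed.
Let Firm A play Expand with probability p. Expected payoff against High: (-3)p + 4(1−p) = −7p + 4; against Low: 6p + (-3)(1−p) = 9p − 3.
Setting these equal: −7p + 4 = 9p − 3 ⇒ −16p = -7 ⇒ p = 7/16, and the value is (-7)·(7/16) + 4 = 15/16.
For Firm B: with q = P(High), equating Expand's and Cut's payoffs gives −9q + 6 = 7q − 3 ⇒ q = 9/16.

7/16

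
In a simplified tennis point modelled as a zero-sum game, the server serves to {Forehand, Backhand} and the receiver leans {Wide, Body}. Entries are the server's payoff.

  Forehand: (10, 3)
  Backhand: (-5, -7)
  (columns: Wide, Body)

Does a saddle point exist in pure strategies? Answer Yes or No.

Row minima: Forehand → 3, Backhand → -7; maximin = 3.
Column maxima: Wide → 10, Body → 3; minimax = 3.
maximin = minimax = 3, so a saddle point exists.

Yes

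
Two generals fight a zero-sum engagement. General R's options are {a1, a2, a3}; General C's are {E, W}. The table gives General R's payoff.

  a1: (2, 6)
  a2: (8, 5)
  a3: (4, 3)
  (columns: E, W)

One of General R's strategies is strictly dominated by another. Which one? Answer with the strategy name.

a2 gives a strictly higher payoff than a3 against every column: 8 > 4, 5 > 3.
So a3 is strictly dominated and General R never plays it.

a3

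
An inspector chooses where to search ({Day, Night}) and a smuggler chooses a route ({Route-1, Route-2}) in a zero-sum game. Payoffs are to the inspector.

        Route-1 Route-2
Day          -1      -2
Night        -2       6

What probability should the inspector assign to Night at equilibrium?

1/9

Row minima: Day → -2, Night → -2; maximin = -2.
Column maxima: Route-1 → -1, Route-2 → 6; minimax = -1.
-2 ≠ -1, so there is no saddle point; optimal play is mixed.
Let the inspector play Day with probability p. Expected payoff against Route-1: (-1)p + (-2)(1−p) = p − 2; against Route-2: (-2)p + 6(1−p) = −8p + 6.
Setting these equal: p − 2 = −8p + 6 ⇒ 9p = 8 ⇒ p = 8/9, and the value is (1)·(8/9) − 2 = -10/9.
For the smuggler: with q = P(Route-1), equating Day's and Night's payoffs gives q − 2 = −8q + 6 ⇒ q = 8/9.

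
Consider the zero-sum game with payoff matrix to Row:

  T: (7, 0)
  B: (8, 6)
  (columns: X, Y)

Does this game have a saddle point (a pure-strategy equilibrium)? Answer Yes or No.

Row minima: T → 0, B → 6; maximin = 6.
Column maxima: X → 8, Y → 6; minimax = 6.
maximin = minimax = 6, so a saddle point exists.

Yes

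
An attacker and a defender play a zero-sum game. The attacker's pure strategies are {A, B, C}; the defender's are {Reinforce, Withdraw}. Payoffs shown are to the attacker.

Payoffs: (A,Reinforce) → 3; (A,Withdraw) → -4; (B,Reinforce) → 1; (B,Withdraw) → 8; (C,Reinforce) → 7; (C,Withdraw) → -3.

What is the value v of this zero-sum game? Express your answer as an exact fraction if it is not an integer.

Row minima: A → -4, B → 1, C → -3; maximin = 1.
Column maxima: Reinforce → 7, Withdraw → 8; minimax = 7.
1 ≠ 7, so there is no saddle point; optimal play is mixed.
A is strictly dominated by C, so the attacker never plays it.
On the remaining 2×2 (B, C vs Reinforce, Withdraw):
Let the attacker play B with probability p. Expected payoff against Reinforce: 1p + 7(1−p) = −6p + 7; against Withdraw: 8p + (-3)(1−p) = 11p − 3.
Setting these equal: −6p + 7 = 11p − 3 ⇒ −17p = -10 ⇒ p = 10/17, and the value is (-6)·(10/17) + 7 = 59/17.
For the defender: with q = P(Reinforce), equating B's and C's payoffs gives −7q + 8 = 10q − 3 ⇒ q = 11/17.

59/17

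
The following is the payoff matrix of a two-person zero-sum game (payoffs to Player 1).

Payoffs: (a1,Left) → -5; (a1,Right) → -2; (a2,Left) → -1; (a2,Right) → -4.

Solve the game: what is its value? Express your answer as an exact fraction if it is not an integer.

Row minima: a1 → -5, a2 → -4; maximin = -4.
Column maxima: Left → -1, Right → -2; minimax = -2.
-4 ≠ -2, so there is no saddle point; optimal play is mixed.
Let Player 1 play a1 with probability p. Expected payoff against Left: (-5)p + (-1)(1−p) = −4p − 1; against Right: (-2)p + (-4)(1−p) = 2p − 4.
Setting these equal: −4p − 1 = 2p − 4 ⇒ −6p = -3 ⇒ p = 1/2, and the value is (-4)·(1/2) − 1 = -3.
For Player 2: with q = P(Left), equating a1's and a2's payoffs gives −3q − 2 = 3q − 4 ⇒ q = 1/3.

-3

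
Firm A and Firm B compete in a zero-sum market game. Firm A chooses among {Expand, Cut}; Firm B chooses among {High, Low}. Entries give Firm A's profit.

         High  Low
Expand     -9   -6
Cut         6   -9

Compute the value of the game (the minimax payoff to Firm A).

-13/2

Row minima: Expand → -9, Cut → -9; maximin = -9.
Column maxima: High → 6, Low → -6; minimax = -6.
-9 ≠ -6, so there is no saddle point; optimal play is mixed.
Let Firm A play Expand with probability p. Expected payoff against High: (-9)p + 6(1−p) = −15p + 6; against Low: (-6)p + (-9)(1−p) = 3p − 9.
Setting these equal: −15p + 6 = 3p − 9 ⇒ −18p = -15 ⇒ p = 5/6, and the value is (-15)·(5/6) + 6 = -13/2.
For Firm B: with q = P(High), equating Expand's and Cut's payoffs gives −3q − 6 = 15q − 9 ⇒ q = 1/6.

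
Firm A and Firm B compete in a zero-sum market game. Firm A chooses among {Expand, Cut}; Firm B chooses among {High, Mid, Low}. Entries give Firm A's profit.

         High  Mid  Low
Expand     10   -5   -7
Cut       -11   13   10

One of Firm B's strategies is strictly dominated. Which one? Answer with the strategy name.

Low holds Firm A's payoff strictly below Mid in every row: -7 < -5, 10 < 13.
So Mid is strictly dominated for Firm B.

Mid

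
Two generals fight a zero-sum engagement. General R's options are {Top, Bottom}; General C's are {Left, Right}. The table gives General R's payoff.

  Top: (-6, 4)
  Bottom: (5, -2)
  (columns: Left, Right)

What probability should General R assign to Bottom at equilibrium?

10/17

Row minima: Top → -6, Bottom → -2; maximin = -2.
Column maxima: Left → 5, Right → 4; minimax = 4.
-2 ≠ 4, so there is no saddle point; optimal play is mixed.
Let General R play Top with probability p. Expected payoff against Left: (-6)p + 5(1−p) = −11p + 5; against Right: 4p + (-2)(1−p) = 6p − 2.
Setting these equal: −11p + 5 = 6p − 2 ⇒ −17p = -7 ⇒ p = 7/17, and the value is (-11)·(7/17) + 5 = 8/17.
For General C: with q = P(Left), equating Top's and Bottom's payoffs gives −10q + 4 = 7q − 2 ⇒ q = 6/17.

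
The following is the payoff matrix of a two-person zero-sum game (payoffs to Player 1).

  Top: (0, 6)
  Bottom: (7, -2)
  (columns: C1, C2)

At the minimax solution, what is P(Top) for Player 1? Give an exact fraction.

3/5

Row minima: Top → 0, Bottom → -2; maximin = 0.
Column maxima: C1 → 7, C2 → 6; minimax = 6.
0 ≠ 6, so there is no saddle point; optimal play is mixed.
Let Player 1 play Top with probability p. Expected payoff against C1: 0p + 7(1−p) = −7p + 7; against C2: 6p + (-2)(1−p) = 8p − 2.
Setting these equal: −7p + 7 = 8p − 2 ⇒ −15p = -9 ⇒ p = 3/5, and the value is (-7)·(3/5) + 7 = 14/5.
For Player 2: with q = P(C1), equating Top's and Bottom's payoffs gives −6q + 6 = 9q − 2 ⇒ q = 8/15.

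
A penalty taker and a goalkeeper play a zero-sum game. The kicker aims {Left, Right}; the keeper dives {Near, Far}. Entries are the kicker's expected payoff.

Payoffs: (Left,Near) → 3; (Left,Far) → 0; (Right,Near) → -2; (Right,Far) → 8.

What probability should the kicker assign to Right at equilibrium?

3/13

Row minima: Left → 0, Right → -2; maximin = 0.
Column maxima: Near → 3, Far → 8; minimax = 3.
0 ≠ 3, so there is no saddle point; optimal play is mixed.
Let the kicker play Left with probability p. Expected payoff against Near: 3p + (-2)(1−p) = 5p − 2; against Far: 0p + 8(1−p) = −8p + 8.
Setting these equal: 5p − 2 = −8p + 8 ⇒ 13p = 10 ⇒ p = 10/13, and the value is (5)·(10/13) − 2 = 24/13.
For the keeper: with q = P(Near), equating Left's and Right's payoffs gives 3q = −10q + 8 ⇒ q = 8/13.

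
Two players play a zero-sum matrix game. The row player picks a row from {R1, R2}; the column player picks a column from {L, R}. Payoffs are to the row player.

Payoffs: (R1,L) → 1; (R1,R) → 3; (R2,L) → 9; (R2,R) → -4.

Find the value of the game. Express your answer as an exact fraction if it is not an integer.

31/15

Row minima: R1 → 1, R2 → -4; maximin = 1.
Column maxima: L → 9, R → 3; minimax = 3.
1 ≠ 3, so there is no saddle point; optimal play is mixed.
Let the row player play R1 with probability p. Expected payoff against L: 1p + 9(1−p) = −8p + 9; against R: 3p + (-4)(1−p) = 7p − 4.
Setting these equal: −8p + 9 = 7p − 4 ⇒ −15p = -13 ⇒ p = 13/15, and the value is (-8)·(13/15) + 9 = 31/15.
For the column player: with q = P(L), equating R1's and R2's payoffs gives −2q + 3 = 13q − 4 ⇒ q = 7/15.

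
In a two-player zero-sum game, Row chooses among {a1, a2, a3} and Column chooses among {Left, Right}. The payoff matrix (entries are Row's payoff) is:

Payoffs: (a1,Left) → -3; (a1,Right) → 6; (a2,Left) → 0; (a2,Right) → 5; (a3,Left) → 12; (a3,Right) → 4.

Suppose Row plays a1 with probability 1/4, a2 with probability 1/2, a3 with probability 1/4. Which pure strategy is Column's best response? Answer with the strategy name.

If Column plays Left, Row's expected payoff is (1/4)·(-3) + (1/2)·0 + (1/4)·12 = 9/4.
If Column plays Right, Row's expected payoff is (1/4)·6 + (1/2)·5 + (1/4)·4 = 5.
Column minimizes Row's payoff; the smallest is 9/4, so the best response is Left.

Left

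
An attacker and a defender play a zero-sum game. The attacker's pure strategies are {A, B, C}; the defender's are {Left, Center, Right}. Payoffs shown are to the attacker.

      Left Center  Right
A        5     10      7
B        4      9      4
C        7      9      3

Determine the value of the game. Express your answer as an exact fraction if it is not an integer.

17/3

Row minima: A → 5, B → 4, C → 3; maximin = 5.
Column maxima: Left → 7, Center → 10, Right → 7; minimax = 7.
5 ≠ 7, so there is no saddle point; optimal play is mixed.
B is strictly dominated by A, so the attacker never plays it.
Center is strictly dominated by Left (it gives the attacker strictly more in every row), so the defender never plays it.
On the remaining 2×2 (A, C vs Left, Right):
Let the attacker play A with probability p. Expected payoff against Left: 5p + 7(1−p) = −2p + 7; against Right: 7p + 3(1−p) = 4p + 3.
Setting these equal: −2p + 7 = 4p + 3 ⇒ −6p = -4 ⇒ p = 2/3, and the value is (-2)·(2/3) + 7 = 17/3.
For the defender: with q = P(Left), equating A's and C's payoffs gives −2q + 7 = 4q + 3 ⇒ q = 2/3.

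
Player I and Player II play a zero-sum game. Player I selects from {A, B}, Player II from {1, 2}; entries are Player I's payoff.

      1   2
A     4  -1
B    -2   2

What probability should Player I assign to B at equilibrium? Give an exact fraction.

5/9

Row minima: A → -1, B → -2; maximin = -1.
Column maxima: 1 → 4, 2 → 2; minimax = 2.
-1 ≠ 2, so there is no saddle point; optimal play is mixed.
Let Player I play A with probability p. Expected payoff against 1: 4p + (-2)(1−p) = 6p − 2; against 2: (-1)p + 2(1−p) = −3p + 2.
Setting these equal: 6p − 2 = −3p + 2 ⇒ 9p = 4 ⇒ p = 4/9, and the value is (6)·(4/9) − 2 = 2/3.
For Player II: with q = P(1), equating A's and B's payoffs gives 5q − 1 = −4q + 2 ⇒ q = 1/3.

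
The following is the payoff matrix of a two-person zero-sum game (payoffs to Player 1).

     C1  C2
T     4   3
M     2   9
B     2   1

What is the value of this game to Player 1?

Row minima: T → 3, M → 2, B → 1; maximin = 3.
Column maxima: C1 → 4, C2 → 9; minimax = 4.
3 ≠ 4, so there is no saddle point; optimal play is mixed.
B is strictly dominated by T, so Player 1 never plays it.
On the remaining 2×2 (T, M vs C1, C2):
Let Player 1 play T with probability p. Expected payoff against C1: 4p + 2(1−p) = 2p + 2; against C2: 3p + 9(1−p) = −6p + 9.
Setting these equal: 2p + 2 = −6p + 9 ⇒ 8p = 7 ⇒ p = 7/8, and the value is (2)·(7/8) + 2 = 15/4.
For Player 2: with q = P(C1), equating T's and M's payoffs gives q + 3 = −7q + 9 ⇒ q = 3/4.

15/4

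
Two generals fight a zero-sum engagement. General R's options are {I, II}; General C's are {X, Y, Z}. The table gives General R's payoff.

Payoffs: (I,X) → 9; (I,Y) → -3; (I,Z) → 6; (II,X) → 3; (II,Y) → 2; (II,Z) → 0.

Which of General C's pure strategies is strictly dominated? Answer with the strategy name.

X

Y holds General R's payoff strictly below X in every row: -3 < 9, 2 < 3.
So X is strictly dominated for General C.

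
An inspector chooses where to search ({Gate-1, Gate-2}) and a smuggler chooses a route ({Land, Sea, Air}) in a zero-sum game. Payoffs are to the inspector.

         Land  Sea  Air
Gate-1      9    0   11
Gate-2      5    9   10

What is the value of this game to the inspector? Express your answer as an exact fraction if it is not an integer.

81/13

Row minima: Gate-1 → 0, Gate-2 → 5; maximin = 5.
Column maxima: Land → 9, Sea → 9, Air → 11; minimax = 9.
5 ≠ 9, so there is no saddle point; optimal play is mixed.
Air is strictly dominated by Land (it gives the inspector strictly more in every row), so the smuggler never plays it.
On the remaining 2×2 (Gate-1, Gate-2 vs Land, Sea):
Let the inspector play Gate-1 with probability p. Expected payoff against Land: 9p + 5(1−p) = 4p + 5; against Sea: 0p + 9(1−p) = −9p + 9.
Setting these equal: 4p + 5 = −9p + 9 ⇒ 13p = 4 ⇒ p = 4/13, and the value is (4)·(4/13) + 5 = 81/13.
For the smuggler: with q = P(Land), equating Gate-1's and Gate-2's payoffs gives 9q = −4q + 9 ⇒ q = 9/13.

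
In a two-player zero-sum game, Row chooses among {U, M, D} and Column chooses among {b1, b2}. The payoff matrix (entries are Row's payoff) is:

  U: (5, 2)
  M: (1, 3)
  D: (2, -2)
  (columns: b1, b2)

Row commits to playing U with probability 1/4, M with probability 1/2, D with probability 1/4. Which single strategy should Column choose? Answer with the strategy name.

If Column plays b1, Row's expected payoff is (1/4)·5 + (1/2)·1 + (1/4)·2 = 9/4.
If Column plays b2, Row's expected payoff is (1/4)·2 + (1/2)·3 + (1/4)·(-2) = 3/2.
Column minimizes Row's payoff; the smallest is 3/2, so the best response is b2.

b2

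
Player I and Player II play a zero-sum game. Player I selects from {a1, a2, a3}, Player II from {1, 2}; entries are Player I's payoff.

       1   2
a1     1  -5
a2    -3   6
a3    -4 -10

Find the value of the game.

-3/5

Row minima: a1 → -5, a2 → -3, a3 → -10; maximin = -3.
Column maxima: 1 → 1, 2 → 6; minimax = 1.
-3 ≠ 1, so there is no saddle point; optimal play is mixed.
a3 is strictly dominated by a1, so Player I never plays it.
On the remaining 2×2 (a1, a2 vs 1, 2):
Let Player I play a1 with probability p. Expected payoff against 1: 1p + (-3)(1−p) = 4p − 3; against 2: (-5)p + 6(1−p) = −11p + 6.
Setting these equal: 4p − 3 = −11p + 6 ⇒ 15p = 9 ⇒ p = 3/5, and the value is (4)·(3/5) − 3 = -3/5.
For Player II: with q = P(1), equating a1's and a2's payoffs gives 6q − 5 = −9q + 6 ⇒ q = 11/15.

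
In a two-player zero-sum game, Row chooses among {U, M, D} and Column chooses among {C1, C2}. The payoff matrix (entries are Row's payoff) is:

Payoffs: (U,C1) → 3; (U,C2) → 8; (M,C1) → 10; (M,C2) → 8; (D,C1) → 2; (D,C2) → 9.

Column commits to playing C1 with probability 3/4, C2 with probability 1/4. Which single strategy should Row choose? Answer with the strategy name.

Expected payoff of U: (3/4)·3 + (1/4)·8 = 17/4.
Expected payoff of M: (3/4)·10 + (1/4)·8 = 19/2.
Expected payoff of D: (3/4)·2 + (1/4)·9 = 15/4.
The largest is 19/2, so Row's best response is M.

M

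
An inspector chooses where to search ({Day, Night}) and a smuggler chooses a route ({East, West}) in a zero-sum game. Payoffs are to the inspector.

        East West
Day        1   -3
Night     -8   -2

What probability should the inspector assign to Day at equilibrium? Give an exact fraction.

3/5

Row minima: Day → -3, Night → -8; maximin = -3.
Column maxima: East → 1, West → -2; minimax = -2.
-3 ≠ -2, so there is no saddle point; optimal play is mixed.
Let the inspector play Day with probability p. Expected payoff against East: 1p + (-8)(1−p) = 9p − 8; against West: (-3)p + (-2)(1−p) = −p − 2.
Setting these equal: 9p − 8 = −p − 2 ⇒ 10p = 6 ⇒ p = 3/5, and the value is (9)·(3/5) − 8 = -13/5.
For the smuggler: with q = P(East), equating Day's and Night's payoffs gives 4q − 3 = −6q − 2 ⇒ q = 1/10.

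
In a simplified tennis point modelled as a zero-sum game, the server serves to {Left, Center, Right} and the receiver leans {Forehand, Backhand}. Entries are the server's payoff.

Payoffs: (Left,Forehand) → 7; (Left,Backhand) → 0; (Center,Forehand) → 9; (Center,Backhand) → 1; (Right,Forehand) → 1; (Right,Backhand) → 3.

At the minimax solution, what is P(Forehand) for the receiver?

Row minima: Left → 0, Center → 1, Right → 1; maximin = 1.
Column maxima: Forehand → 9, Backhand → 3; minimax = 3.
1 ≠ 3, so there is no saddle point; optimal play is mixed.
Left is strictly dominated by Center, so the server never plays it.
On the remaining 2×2 (Center, Right vs Forehand, Backhand):
Let the server play Center with probability p. Expected payoff against Forehand: 9p + 1(1−p) = 8p + 1; against Backhand: 1p + 3(1−p) = −2p + 3.
Setting these equal: 8p + 1 = −2p + 3 ⇒ 10p = 2 ⇒ p = 1/5, and the value is (8)·(1/5) + 1 = 13/5.
For the receiver: with q = P(Forehand), equating Center's and Right's payoffs gives 8q + 1 = −2q + 3 ⇒ q = 1/5.

1/5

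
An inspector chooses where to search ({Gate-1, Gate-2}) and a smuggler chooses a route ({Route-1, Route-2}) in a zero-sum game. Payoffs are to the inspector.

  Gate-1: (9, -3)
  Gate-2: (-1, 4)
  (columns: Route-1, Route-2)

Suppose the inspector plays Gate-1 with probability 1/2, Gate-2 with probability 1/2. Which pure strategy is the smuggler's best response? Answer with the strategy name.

Route-2

If the smuggler plays Route-1, the inspector's expected payoff is (1/2)·9 + (1/2)·(-1) = 4.
If the smuggler plays Route-2, the inspector's expected payoff is (1/2)·(-3) + (1/2)·4 = 1/2.
The smuggler minimizes the inspector's payoff; the smallest is 1/2, so the best response is Route-2.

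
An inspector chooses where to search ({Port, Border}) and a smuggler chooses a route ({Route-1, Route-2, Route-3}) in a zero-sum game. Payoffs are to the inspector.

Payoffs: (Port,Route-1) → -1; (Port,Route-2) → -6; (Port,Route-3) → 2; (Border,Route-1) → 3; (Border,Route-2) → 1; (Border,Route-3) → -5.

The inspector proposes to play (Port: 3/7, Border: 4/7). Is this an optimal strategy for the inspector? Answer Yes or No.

Against Route-1 this mix gives (3/7)·(-1) + (4/7)·3 = 9/7.
Against Route-2 this mix gives (3/7)·(-6) + (4/7)·1 = -2.
Against Route-3 this mix gives (3/7)·2 + (4/7)·(-5) = -2.
All of the smuggler's active replies (Route-2, Route-3) yield -2, and no column does worse for the inspector. The mix makes the smuggler indifferent and guarantees -2, so it is optimal.

Yes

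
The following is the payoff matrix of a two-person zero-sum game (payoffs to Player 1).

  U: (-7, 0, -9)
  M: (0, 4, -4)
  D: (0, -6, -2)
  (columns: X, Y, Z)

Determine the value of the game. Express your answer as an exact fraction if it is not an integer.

Row minima: U → -9, M → -4, D → -6; maximin = -4.
Column maxima: X → 0, Y → 4, Z → -2; minimax = -2.
-4 ≠ -2, so there is no saddle point; optimal play is mixed.
U is strictly dominated by M, so Player 1 never plays it.
X is strictly dominated by Z (it gives Player 1 strictly more in every row), so Player 2 never plays it.
On the remaining 2×2 (M, D vs Y, Z):
Let Player 1 play M with probability p. Expected payoff against Y: 4p + (-6)(1−p) = 10p − 6; against Z: (-4)p + (-2)(1−p) = −2p − 2.
Setting these equal: 10p − 6 = −2p − 2 ⇒ 12p = 4 ⇒ p = 1/3, and the value is (10)·(1/3) − 6 = -8/3.
For Player 2: with q = P(Y), equating M's and D's payoffs gives 8q − 4 = −4q − 2 ⇒ q = 1/6.

-8/3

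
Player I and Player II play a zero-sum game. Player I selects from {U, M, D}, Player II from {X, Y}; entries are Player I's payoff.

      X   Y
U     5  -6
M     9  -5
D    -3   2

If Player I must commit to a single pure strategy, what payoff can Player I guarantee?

Row minima: U → -6, M → -5, D → -3.
The best of these is -3.

-3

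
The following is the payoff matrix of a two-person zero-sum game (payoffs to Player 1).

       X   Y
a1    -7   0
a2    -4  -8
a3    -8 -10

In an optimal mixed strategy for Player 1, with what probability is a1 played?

4/11

Row minima: a1 → -7, a2 → -8, a3 → -10; maximin = -7.
Column maxima: X → -4, Y → 0; minimax = -4.
-7 ≠ -4, so there is no saddle point; optimal play is mixed.
a3 is strictly dominated by a1, so Player 1 never plays it.
On the remaining 2×2 (a1, a2 vs X, Y):
Let Player 1 play a1 with probability p. Expected payoff against X: (-7)p + (-4)(1−p) = −3p − 4; against Y: 0p + (-8)(1−p) = 8p − 8.
Setting these equal: −3p − 4 = 8p − 8 ⇒ −11p = -4 ⇒ p = 4/11, and the value is (-3)·(4/11) − 4 = -56/11.
For Player 2: with q = P(X), equating a1's and a2's payoffs gives −7q = 4q − 8 ⇒ q = 8/11.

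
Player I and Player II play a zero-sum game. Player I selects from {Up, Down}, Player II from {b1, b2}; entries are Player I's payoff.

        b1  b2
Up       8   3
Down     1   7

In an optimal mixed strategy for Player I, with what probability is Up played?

6/11

Row minima: Up → 3, Down → 1; maximin = 3.
Column maxima: b1 → 8, b2 → 7; minimax = 7.
3 ≠ 7, so there is no saddle point; optimal play is mixed.
Let Player I play Up with probability p. Expected payoff against b1: 8p + 1(1−p) = 7p + 1; against b2: 3p + 7(1−p) = −4p + 7.
Setting these equal: 7p + 1 = −4p + 7 ⇒ 11p = 6 ⇒ p = 6/11, and the value is (7)·(6/11) + 1 = 53/11.
For Player II: with q = P(b1), equating Up's and Down's payoffs gives 5q + 3 = −6q + 7 ⇒ q = 4/11.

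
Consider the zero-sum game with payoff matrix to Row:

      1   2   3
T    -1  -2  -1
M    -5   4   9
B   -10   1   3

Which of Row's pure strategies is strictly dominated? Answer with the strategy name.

B

M gives a strictly higher payoff than B against every column: -5 > -10, 4 > 1, 9 > 3.
So B is strictly dominated and Row never plays it.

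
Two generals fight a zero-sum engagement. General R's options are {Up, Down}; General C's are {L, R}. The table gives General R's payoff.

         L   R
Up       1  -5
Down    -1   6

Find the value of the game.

Row minima: Up → -5, Down → -1; maximin = -1.
Column maxima: L → 1, R → 6; minimax = 1.
-1 ≠ 1, so there is no saddle point; optimal play is mixed.
Let General R play Up with probability p. Expected payoff against L: 1p + (-1)(1−p) = 2p − 1; against R: (-5)p + 6(1−p) = −11p + 6.
Setting these equal: 2p − 1 = −11p + 6 ⇒ 13p = 7 ⇒ p = 7/13, and the value is (2)·(7/13) − 1 = 1/13.
For General C: with q = P(L), equating Up's and Down's payoffs gives 6q − 5 = −7q + 6 ⇒ q = 11/13.

1/13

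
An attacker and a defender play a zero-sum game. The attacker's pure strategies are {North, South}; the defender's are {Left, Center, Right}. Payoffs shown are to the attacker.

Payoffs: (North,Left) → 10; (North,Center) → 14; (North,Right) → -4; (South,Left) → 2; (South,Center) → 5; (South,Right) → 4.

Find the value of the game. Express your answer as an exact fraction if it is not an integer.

Row minima: North → -4, South → 2; maximin = 2.
Column maxima: Left → 10, Center → 14, Right → 4; minimax = 4.
2 ≠ 4, so there is no saddle point; optimal play is mixed.
Center is strictly dominated by Left (it gives the attacker strictly more in every row), so the defender never plays it.
On the remaining 2×2 (North, South vs Left, Right):
Let the attacker play North with probability p. Expected payoff against Left: 10p + 2(1−p) = 8p + 2; against Right: (-4)p + 4(1−p) = −8p + 4.
Setting these equal: 8p + 2 = −8p + 4 ⇒ 16p = 2 ⇒ p = 1/8, and the value is (8)·(1/8) + 2 = 3.
For the defender: with q = P(Left), equating North's and South's payoffs gives 14q − 4 = −2q + 4 ⇒ q = 1/2.

3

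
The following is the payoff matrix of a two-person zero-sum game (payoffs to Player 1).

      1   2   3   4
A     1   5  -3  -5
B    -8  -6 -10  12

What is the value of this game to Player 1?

-43/12

Row minima: A → -5, B → -10; maximin = -5.
Column maxima: 1 → 1, 2 → 5, 3 → -3, 4 → 12; minimax = -3.
-5 ≠ -3, so there is no saddle point; optimal play is mixed.
1 is strictly dominated by 3 (it gives Player 1 strictly more in every row), so Player 2 never plays it.
2 is strictly dominated by 3 (it gives Player 1 strictly more in every row), so Player 2 never plays it.
On the remaining 2×2 (A, B vs 3, 4):
Let Player 1 play A with probability p. Expected payoff against 3: (-3)p + (-10)(1−p) = 7p − 10; against 4: (-5)p + 12(1−p) = −17p + 12.
Setting these equal: 7p − 10 = −17p + 12 ⇒ 24p = 22 ⇒ p = 11/12, and the value is (7)·(11/12) − 10 = -43/12.
For Player 2: with q = P(3), equating A's and B's payoffs gives 2q − 5 = −22q + 12 ⇒ q = 17/24.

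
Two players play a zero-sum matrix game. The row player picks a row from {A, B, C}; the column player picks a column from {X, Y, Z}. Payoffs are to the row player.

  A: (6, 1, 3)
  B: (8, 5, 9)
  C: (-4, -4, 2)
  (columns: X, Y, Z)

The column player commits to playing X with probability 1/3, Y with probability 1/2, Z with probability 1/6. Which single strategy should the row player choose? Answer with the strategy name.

B

Expected payoff of A: (1/3)·6 + (1/2)·1 + (1/6)·3 = 3.
Expected payoff of B: (1/3)·8 + (1/2)·5 + (1/6)·9 = 20/3.
Expected payoff of C: (1/3)·(-4) + (1/2)·(-4) + (1/6)·2 = -3.
The largest is 20/3, so the row player's best response is B.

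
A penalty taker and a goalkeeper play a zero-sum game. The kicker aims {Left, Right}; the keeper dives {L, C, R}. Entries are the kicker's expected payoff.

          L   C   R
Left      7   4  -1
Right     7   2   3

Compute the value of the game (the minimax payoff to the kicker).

7/3

Row minima: Left → -1, Right → 2; maximin = 2.
Column maxima: L → 7, C → 4, R → 3; minimax = 3.
2 ≠ 3, so there is no saddle point; optimal play is mixed.
L is strictly dominated by C (it gives the kicker strictly more in every row), so the keeper never plays it.
On the remaining 2×2 (Left, Right vs C, R):
Let the kicker play Left with probability p. Expected payoff against C: 4p + 2(1−p) = 2p + 2; against R: (-1)p + 3(1−p) = −4p + 3.
Setting these equal: 2p + 2 = −4p + 3 ⇒ 6p = 1 ⇒ p = 1/6, and the value is (2)·(1/6) + 2 = 7/3.
For the keeper: with q = P(C), equating Left's and Right's payoffs gives 5q − 1 = −q + 3 ⇒ q = 2/3.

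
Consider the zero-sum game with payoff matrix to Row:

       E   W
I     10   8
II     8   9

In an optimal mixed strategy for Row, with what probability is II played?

2/3

Row minima: I → 8, II → 8; maximin = 8.
Column maxima: E → 10, W → 9; minimax = 9.
8 ≠ 9, so there is no saddle point; optimal play is mixed.
Let Row play I with probability p. Expected payoff against E: 10p + 8(1−p) = 2p + 8; against W: 8p + 9(1−p) = −p + 9.
Setting these equal: 2p + 8 = −p + 9 ⇒ 3p = 1 ⇒ p = 1/3, and the value is (2)·(1/3) + 8 = 26/3.
For Column: with q = P(E), equating I's and II's payoffs gives 2q + 8 = −q + 9 ⇒ q = 1/3.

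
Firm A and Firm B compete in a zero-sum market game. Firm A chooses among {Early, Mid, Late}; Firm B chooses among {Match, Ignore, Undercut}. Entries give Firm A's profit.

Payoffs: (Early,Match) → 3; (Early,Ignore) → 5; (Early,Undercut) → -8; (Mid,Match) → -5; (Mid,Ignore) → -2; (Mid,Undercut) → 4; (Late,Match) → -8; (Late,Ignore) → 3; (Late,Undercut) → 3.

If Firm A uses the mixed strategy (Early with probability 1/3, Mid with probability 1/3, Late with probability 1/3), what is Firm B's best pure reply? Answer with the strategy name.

If Firm B plays Match, Firm A's expected payoff is (1/3)·3 + (1/3)·(-5) + (1/3)·(-8) = -10/3.
If Firm B plays Ignore, Firm A's expected payoff is (1/3)·5 + (1/3)·(-2) + (1/3)·3 = 2.
If Firm B plays Undercut, Firm A's expected payoff is (1/3)·(-8) + (1/3)·4 + (1/3)·3 = -1/3.
Firm B minimizes Firm A's payoff; the smallest is -10/3, so the best response is Match.

Match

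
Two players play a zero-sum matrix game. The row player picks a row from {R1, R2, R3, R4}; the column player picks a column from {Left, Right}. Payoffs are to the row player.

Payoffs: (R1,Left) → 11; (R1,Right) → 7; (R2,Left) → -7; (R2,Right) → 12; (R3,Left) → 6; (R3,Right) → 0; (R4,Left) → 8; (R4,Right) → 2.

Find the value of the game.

Row minima: R1 → 7, R2 → -7, R3 → 0, R4 → 2; maximin = 7.
Column maxima: Left → 11, Right → 12; minimax = 11.
7 ≠ 11, so there is no saddle point; optimal play is mixed.
R3 is strictly dominated by R1, so the row player never plays it.
R4 is strictly dominated by R1, so the row player never plays it.
On the remaining 2×2 (R1, R2 vs Left, Right):
Let the row player play R1 with probability p. Expected payoff against Left: 11p + (-7)(1−p) = 18p − 7; against Right: 7p + 12(1−p) = −5p + 12.
Setting these equal: 18p − 7 = −5p + 12 ⇒ 23p = 19 ⇒ p = 19/23, and the value is (18)·(19/23) − 7 = 181/23.
For the column player: with q = P(Left), equating R1's and R2's payoffs gives 4q + 7 = −19q + 12 ⇒ q = 5/23.

181/23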